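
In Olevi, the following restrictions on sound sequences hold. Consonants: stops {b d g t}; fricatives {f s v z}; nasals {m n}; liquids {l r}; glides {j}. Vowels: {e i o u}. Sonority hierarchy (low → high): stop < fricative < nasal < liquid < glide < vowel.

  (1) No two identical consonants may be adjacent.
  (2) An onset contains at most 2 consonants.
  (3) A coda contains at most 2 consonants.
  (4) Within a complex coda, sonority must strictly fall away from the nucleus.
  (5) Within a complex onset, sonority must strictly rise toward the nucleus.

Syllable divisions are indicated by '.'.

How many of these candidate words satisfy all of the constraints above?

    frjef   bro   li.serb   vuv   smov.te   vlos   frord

frjef — violates constraint 2: syllable 1 onset /frj/ has 3 consonants (> 2) → illicit
bro — σ1 onset /br/ (1→4 rises), coda /∅/ ok → licit
li.serb — σ1 onset /l/, coda /∅/ ok; σ2 onset /s/, coda /rb/ (4→1 falls) ok → licit
vuv — σ1 onset /v/, coda /v/ ok → licit
smov.te — σ1 onset /sm/ (2→3 rises), coda /v/ ok; σ2 onset /t/, coda /∅/ ok → licit
vlos — σ1 onset /vl/ (2→4 rises), coda /s/ ok → licit
frord — σ1 onset /fr/ (2→4 rises), coda /rd/ (4→1 falls) ok → licit
Licit: bro, li.serb, vuv, smov.te, vlos, frord → 6.

6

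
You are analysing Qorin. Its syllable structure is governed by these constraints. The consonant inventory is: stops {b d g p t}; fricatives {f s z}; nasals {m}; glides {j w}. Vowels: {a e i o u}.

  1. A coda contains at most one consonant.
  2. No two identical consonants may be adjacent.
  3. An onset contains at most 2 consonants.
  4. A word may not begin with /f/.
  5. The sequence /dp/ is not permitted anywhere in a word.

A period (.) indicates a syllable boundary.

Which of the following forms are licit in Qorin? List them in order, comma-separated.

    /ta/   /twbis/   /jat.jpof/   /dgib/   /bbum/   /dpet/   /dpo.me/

/ta/ — σ1 onset /t/, coda /∅/ ok → licit
/twbis/ — violates constraint 3: syllable 1 onset /twb/ has 3 consonants (> 2) → illicit
/jat.jpof/ — σ1 onset /j/, coda /t/ ok; σ2 onset /jp/ (2C), coda /f/ ok → licit
/dgib/ — σ1 onset /dg/ (2C), coda /b/ ok → licit
/bbum/ — violates constraint 2: adjacent identical consonants /bb/ → illicit
/dpet/ — violates constraint 5: contains banned sequence /dp/ → illicit
/dpo.me/ — violates constraint 5: contains banned sequence /dp/ → illicit

/ta/, /jat.jpof/, /dgib/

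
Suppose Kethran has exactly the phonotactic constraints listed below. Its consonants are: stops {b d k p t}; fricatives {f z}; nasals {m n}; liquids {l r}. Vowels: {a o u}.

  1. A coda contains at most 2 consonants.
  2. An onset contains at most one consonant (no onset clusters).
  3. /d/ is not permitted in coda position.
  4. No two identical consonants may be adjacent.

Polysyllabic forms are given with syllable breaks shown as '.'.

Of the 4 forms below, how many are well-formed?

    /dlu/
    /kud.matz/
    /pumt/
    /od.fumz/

/dlu/ — violates constraint 2: syllable 1 onset /dl/ has 2 consonants (> 1) → ill-formed
/kud.matz/ — violates constraint 3: syllable 1 coda contains /d/ → ill-formed
/pumt/ — σ1 onset /p/, coda /mt/ (2C) ok → well-formed
/od.fumz/ — violates constraint 3: syllable 1 coda contains /d/ → ill-formed
Well-formed: /pumt/ → 1.

1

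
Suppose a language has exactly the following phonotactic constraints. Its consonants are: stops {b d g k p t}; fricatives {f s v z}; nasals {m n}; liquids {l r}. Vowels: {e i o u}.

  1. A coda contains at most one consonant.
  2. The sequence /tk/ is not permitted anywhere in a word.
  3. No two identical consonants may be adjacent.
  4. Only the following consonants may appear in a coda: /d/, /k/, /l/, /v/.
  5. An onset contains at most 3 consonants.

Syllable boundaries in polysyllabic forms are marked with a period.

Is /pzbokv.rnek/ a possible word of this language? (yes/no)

no

/pzbokv.rnek/ — violates constraint 1: syllable 1 coda /kv/ has 2 consonants (> 1) → illicit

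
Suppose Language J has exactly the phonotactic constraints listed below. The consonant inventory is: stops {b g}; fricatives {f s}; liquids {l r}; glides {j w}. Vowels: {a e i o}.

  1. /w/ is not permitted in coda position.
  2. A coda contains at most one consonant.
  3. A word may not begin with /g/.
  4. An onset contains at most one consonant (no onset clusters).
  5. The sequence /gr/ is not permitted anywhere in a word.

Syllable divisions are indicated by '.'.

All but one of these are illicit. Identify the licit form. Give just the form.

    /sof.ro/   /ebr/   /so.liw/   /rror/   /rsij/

/sof.ro/ — σ1 onset /s/, coda /f/ ok; σ2 onset /r/, coda /∅/ ok → licit
/ebr/ — violates constraint 2: syllable 1 coda /br/ has 2 consonants (> 1) → illicit
/so.liw/ — violates constraint 1: syllable 2 coda contains /w/ → illicit
/rror/ — violates constraint 4: syllable 1 onset /rr/ has 2 consonants (> 1) → illicit
/rsij/ — violates constraint 4: syllable 1 onset /rs/ has 2 consonants (> 1) → illicit

/sof.ro/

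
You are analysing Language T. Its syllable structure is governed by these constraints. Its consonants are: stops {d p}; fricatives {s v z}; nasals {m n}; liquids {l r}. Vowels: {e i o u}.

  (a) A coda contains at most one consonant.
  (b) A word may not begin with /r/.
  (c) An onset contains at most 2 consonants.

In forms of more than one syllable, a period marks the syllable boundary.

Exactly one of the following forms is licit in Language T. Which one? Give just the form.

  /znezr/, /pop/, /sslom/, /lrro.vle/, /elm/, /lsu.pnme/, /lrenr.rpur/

/znezr/ — violates constraint (a): syllable 1 coda /zr/ has 2 consonants (> 1) → illicit
/pop/ — σ1 onset /p/, coda /p/ ok → licit
/sslom/ — violates constraint (c): syllable 1 onset /ssl/ has 3 consonants (> 2) → illicit
/lrro.vle/ — violates constraint (c): syllable 1 onset /lrr/ has 3 consonants (> 2) → illicit
/elm/ — violates constraint (a): syllable 1 coda /lm/ has 2 consonants (> 1) → illicit
/lsu.pnme/ — violates constraint (c): syllable 2 onset /pnm/ has 3 consonants (> 2) → illicit
/lrenr.rpur/ — violates constraint (a): syllable 1 coda /nr/ has 2 consonants (> 1) → illicit

/pop/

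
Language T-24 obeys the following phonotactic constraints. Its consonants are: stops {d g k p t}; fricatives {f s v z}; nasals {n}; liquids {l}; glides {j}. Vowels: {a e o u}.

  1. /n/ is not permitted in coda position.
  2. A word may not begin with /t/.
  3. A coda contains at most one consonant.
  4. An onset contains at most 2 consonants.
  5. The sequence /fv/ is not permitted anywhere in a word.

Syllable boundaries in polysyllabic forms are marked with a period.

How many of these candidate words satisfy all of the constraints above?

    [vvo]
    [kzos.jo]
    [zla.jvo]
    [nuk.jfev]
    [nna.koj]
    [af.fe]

[vvo] — σ1 onset /vv/ (2C), coda /∅/ ok → permitted
[kzos.jo] — σ1 onset /kz/ (2C), coda /s/ ok; σ2 onset /j/, coda /∅/ ok → permitted
[zla.jvo] — σ1 onset /zl/ (2C), coda /∅/ ok; σ2 onset /jv/ (2C), coda /∅/ ok → permitted
[nuk.jfev] — σ1 onset /n/, coda /k/ ok; σ2 onset /jf/ (2C), coda /v/ ok → permitted
[nna.koj] — σ1 onset /nn/ (2C), coda /∅/ ok; σ2 onset /k/, coda /j/ ok → permitted
[af.fe] — σ1 onset /∅/, coda /f/ ok; σ2 onset /f/, coda /∅/ ok → permitted
Permitted: [vvo], [kzos.jo], [zla.jvo], [nuk.jfev], [nna.koj], [af.fe] → 6.

6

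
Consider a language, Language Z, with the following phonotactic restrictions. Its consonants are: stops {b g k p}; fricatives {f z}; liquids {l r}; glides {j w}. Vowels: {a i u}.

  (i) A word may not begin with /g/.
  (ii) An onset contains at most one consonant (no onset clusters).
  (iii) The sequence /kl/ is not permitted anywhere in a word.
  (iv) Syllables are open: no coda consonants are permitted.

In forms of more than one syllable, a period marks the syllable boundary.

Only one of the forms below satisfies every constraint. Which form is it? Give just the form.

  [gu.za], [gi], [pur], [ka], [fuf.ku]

[ka]

[gu.za] — violates constraint (i): word begins with /g/ → not permitted
[gi] — violates constraint (i): word begins with /g/ → not permitted
[pur] — violates constraint (iv): syllable 1 coda /r/ has 1 consonant (> 0) → not permitted
[ka] — σ1 onset /k/, coda /∅/ ok → permitted
[fuf.ku] — violates constraint (iv): syllable 1 coda /f/ has 1 consonant (> 0) → not permitted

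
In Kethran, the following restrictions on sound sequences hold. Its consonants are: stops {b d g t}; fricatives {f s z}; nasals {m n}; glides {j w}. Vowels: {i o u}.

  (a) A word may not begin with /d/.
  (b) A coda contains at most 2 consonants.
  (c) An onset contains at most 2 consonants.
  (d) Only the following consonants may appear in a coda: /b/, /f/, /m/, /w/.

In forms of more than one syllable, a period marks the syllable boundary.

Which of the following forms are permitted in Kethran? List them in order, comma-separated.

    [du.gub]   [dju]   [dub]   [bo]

[du.gub] — violates constraint (a): word begins with /d/ → not permitted
[dju] — violates constraint (a): word begins with /d/ → not permitted
[dub] — violates constraint (a): word begins with /d/ → not permitted
[bo] — σ1 onset /b/, coda /∅/ ok → permitted

[bo]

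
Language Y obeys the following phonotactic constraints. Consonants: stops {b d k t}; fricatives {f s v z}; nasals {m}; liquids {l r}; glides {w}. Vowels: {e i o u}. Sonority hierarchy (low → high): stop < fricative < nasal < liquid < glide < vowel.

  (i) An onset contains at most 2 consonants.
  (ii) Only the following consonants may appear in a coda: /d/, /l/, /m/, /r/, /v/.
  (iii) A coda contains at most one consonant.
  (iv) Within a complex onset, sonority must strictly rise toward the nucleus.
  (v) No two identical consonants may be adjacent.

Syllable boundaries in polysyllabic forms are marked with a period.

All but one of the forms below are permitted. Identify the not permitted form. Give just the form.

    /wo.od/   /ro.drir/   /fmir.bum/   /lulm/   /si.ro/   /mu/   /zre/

/lulm/

/wo.od/ — σ1 onset /w/, coda /∅/ ok; σ2 onset /∅/, coda /d/ ok → permitted
/ro.drir/ — σ1 onset /r/, coda /∅/ ok; σ2 onset /dr/ (1→4 rises), coda /r/ ok → permitted
/fmir.bum/ — σ1 onset /fm/ (2→3 rises), coda /r/ ok; σ2 onset /b/, coda /m/ ok → permitted
/lulm/ — violates constraint (iii): syllable 1 coda /lm/ has 2 consonants (> 1) → not permitted
/si.ro/ — σ1 onset /s/, coda /∅/ ok; σ2 onset /r/, coda /∅/ ok → permitted
/mu/ — σ1 onset /m/, coda /∅/ ok → permitted
/zre/ — σ1 onset /zr/ (2→4 rises), coda /∅/ ok → permitted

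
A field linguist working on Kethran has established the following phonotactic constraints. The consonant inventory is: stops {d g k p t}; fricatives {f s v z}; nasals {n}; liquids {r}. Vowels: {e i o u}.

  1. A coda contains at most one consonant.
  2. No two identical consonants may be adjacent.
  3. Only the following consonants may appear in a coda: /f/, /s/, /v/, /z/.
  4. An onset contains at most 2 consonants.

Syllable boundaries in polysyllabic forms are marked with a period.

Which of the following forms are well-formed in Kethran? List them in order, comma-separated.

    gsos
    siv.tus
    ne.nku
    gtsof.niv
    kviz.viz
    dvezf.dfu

gsos — σ1 onset /gs/ (2C), coda /s/ ok → well-formed
siv.tus — σ1 onset /s/, coda /v/ ok; σ2 onset /t/, coda /s/ ok → well-formed
ne.nku — σ1 onset /n/, coda /∅/ ok; σ2 onset /nk/ (2C), coda /∅/ ok → well-formed
gtsof.niv — violates constraint 4: syllable 1 onset /gts/ has 3 consonants (> 2) → ill-formed
kviz.viz — σ1 onset /kv/ (2C), coda /z/ ok; σ2 onset /v/, coda /z/ ok → well-formed
dvezf.dfu — violates constraint 1: syllable 1 coda /zf/ has 2 consonants (> 1) → ill-formed

gsos, siv.tus, ne.nku, kviz.viz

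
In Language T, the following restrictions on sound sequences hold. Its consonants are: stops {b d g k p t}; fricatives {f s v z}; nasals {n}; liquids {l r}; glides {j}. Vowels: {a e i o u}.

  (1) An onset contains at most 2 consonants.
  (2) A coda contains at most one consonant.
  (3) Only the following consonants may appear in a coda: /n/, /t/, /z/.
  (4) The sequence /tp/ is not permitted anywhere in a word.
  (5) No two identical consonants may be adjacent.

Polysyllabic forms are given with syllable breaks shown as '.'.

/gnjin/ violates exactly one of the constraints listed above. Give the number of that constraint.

1

/gnjin/: syllable 1 onset /gnj/ has 3 consonants (> 2).
This is a violation of constraint 1: "An onset contains at most 2 consonants."
The remaining constraints (2, 3, 4, 5) are satisfied.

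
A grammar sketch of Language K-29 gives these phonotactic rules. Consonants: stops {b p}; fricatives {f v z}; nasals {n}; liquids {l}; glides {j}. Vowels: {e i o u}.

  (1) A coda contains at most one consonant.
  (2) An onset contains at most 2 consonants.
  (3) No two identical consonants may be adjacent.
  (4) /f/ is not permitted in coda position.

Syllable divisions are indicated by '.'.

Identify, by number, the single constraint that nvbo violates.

2

nvbo: syllable 1 onset /nvb/ has 3 consonants (> 2).
This is a violation of constraint 2: "An onset contains at most 2 consonants."
The remaining constraints (1, 3, 4) are satisfied.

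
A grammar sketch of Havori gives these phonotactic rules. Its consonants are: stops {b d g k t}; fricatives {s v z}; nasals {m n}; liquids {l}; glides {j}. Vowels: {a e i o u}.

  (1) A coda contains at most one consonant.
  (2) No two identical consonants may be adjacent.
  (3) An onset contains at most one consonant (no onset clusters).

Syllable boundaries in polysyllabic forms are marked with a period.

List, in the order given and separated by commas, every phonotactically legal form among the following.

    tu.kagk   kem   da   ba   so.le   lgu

kem, da, ba, so.le

tu.kagk — violates constraint 1: syllable 2 coda /gk/ has 2 consonants (> 1) → phonotactically illegal
kem — σ1 onset /k/, coda /m/ ok → phonotactically legal
da — σ1 onset /d/, coda /∅/ ok → phonotactically legal
ba — σ1 onset /b/, coda /∅/ ok → phonotactically legal
so.le — σ1 onset /s/, coda /∅/ ok; σ2 onset /l/, coda /∅/ ok → phonotactically legal
lgu — violates constraint 3: syllable 1 onset /lg/ has 2 consonants (> 1) → phonotactically illegal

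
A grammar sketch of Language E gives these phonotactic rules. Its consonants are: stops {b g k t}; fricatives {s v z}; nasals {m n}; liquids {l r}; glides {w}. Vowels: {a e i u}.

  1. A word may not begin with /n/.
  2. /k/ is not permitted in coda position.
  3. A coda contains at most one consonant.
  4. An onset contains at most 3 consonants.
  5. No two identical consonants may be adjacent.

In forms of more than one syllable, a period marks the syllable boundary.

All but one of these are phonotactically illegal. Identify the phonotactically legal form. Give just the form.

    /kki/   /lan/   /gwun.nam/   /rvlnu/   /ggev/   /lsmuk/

/kki/ — violates constraint 5: adjacent identical consonants /kk/ → phonotactically illegal
/lan/ — σ1 onset /l/, coda /n/ ok → phonotactically legal
/gwun.nam/ — violates constraint 5: adjacent identical consonants /nn/ → phonotactically illegal
/rvlnu/ — violates constraint 4: syllable 1 onset /rvln/ has 4 consonants (> 3) → phonotactically illegal
/ggev/ — violates constraint 5: adjacent identical consonants /gg/ → phonotactically illegal
/lsmuk/ — violates constraint 2: syllable 1 coda contains /k/ → phonotactically illegal

/lan/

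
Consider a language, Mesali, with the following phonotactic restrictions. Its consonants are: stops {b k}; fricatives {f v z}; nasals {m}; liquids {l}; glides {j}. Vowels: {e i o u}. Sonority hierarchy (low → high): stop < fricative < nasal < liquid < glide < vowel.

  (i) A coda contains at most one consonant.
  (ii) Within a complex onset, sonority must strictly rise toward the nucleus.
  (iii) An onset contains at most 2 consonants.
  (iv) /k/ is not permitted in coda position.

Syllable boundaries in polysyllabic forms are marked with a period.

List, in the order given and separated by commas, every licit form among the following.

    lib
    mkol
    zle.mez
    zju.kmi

lib — σ1 onset /l/, coda /b/ ok → licit
mkol — violates constraint (ii): syllable 1 onset /mk/: /m/ (nasal, 3) → /k/ (stop, 1) does not rise → illicit
zle.mez — σ1 onset /zl/ (2→4 rises), coda /∅/ ok; σ2 onset /m/, coda /z/ ok → licit
zju.kmi — σ1 onset /zj/ (2→5 rises), coda /∅/ ok; σ2 onset /km/ (1→3 rises), coda /∅/ ok → licit

lib, zle.mez, zju.kmi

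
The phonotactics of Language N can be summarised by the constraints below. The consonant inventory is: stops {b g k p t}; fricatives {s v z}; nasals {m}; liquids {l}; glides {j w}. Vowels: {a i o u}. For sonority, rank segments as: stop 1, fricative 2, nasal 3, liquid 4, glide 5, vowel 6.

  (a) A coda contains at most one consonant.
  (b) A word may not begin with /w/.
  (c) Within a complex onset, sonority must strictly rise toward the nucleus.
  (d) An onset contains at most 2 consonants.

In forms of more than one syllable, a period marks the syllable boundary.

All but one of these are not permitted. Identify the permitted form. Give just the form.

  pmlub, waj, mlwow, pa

pmlub — violates constraint (d): syllable 1 onset /pml/ has 3 consonants (> 2) → not permitted
waj — violates constraint (b): word begins with /w/ → not permitted
mlwow — violates constraint (d): syllable 1 onset /mlw/ has 3 consonants (> 2) → not permitted
pa — σ1 onset /p/, coda /∅/ ok → permitted

pa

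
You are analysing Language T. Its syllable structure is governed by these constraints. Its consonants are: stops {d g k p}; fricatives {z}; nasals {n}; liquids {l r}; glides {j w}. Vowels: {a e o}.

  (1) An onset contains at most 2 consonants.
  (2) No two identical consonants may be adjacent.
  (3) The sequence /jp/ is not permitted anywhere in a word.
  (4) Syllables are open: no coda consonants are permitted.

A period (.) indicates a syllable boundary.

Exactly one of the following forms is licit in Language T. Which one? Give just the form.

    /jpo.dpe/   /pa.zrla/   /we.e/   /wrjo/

/jpo.dpe/ — violates constraint 3: contains banned sequence /jp/ → illicit
/pa.zrla/ — violates constraint 1: syllable 2 onset /zrl/ has 3 consonants (> 2) → illicit
/we.e/ — σ1 onset /w/, coda /∅/ ok; σ2 onset /∅/, coda /∅/ ok → licit
/wrjo/ — violates constraint 1: syllable 1 onset /wrj/ has 3 consonants (> 2) → illicit

/we.e/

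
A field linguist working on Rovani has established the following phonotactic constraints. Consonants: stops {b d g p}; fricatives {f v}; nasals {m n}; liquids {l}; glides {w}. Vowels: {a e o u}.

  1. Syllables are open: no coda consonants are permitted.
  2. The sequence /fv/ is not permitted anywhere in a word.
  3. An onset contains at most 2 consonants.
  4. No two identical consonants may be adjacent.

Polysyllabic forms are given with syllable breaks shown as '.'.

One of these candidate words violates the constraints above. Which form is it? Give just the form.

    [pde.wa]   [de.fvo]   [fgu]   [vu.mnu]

[pde.wa] — σ1 onset /pd/ (2C), coda /∅/ ok; σ2 onset /w/, coda /∅/ ok → permitted
[de.fvo] — violates constraint 2: contains banned sequence /fv/ → not permitted
[fgu] — σ1 onset /fg/ (2C), coda /∅/ ok → permitted
[vu.mnu] — σ1 onset /v/, coda /∅/ ok; σ2 onset /mn/ (2C), coda /∅/ ok → permitted

[de.fvo]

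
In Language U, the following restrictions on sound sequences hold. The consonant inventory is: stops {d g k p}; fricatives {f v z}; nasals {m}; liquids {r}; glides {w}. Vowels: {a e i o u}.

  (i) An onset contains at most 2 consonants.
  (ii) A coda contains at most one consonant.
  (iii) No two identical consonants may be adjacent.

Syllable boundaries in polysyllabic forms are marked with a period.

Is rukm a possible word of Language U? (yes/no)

no

rukm — violates constraint (ii): syllable 1 coda /km/ has 2 consonants (> 1) → not permitted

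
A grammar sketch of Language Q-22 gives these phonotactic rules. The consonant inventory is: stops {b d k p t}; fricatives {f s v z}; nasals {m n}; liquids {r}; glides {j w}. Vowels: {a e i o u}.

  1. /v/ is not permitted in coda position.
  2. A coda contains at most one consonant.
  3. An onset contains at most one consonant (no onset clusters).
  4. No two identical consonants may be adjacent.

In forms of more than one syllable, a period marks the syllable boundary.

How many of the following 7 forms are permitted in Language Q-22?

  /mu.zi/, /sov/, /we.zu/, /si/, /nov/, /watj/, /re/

/mu.zi/ — σ1 onset /m/, coda /∅/ ok; σ2 onset /z/, coda /∅/ ok → permitted
/sov/ — violates constraint 1: syllable 1 coda contains /v/ → not permitted
/we.zu/ — σ1 onset /w/, coda /∅/ ok; σ2 onset /z/, coda /∅/ ok → permitted
/si/ — σ1 onset /s/, coda /∅/ ok → permitted
/nov/ — violates constraint 1: syllable 1 coda contains /v/ → not permitted
/watj/ — violates constraint 2: syllable 1 coda /tj/ has 2 consonants (> 1) → not permitted
/re/ — σ1 onset /r/, coda /∅/ ok → permitted
Permitted: /mu.zi/, /we.zu/, /si/, /re/ → 4.

4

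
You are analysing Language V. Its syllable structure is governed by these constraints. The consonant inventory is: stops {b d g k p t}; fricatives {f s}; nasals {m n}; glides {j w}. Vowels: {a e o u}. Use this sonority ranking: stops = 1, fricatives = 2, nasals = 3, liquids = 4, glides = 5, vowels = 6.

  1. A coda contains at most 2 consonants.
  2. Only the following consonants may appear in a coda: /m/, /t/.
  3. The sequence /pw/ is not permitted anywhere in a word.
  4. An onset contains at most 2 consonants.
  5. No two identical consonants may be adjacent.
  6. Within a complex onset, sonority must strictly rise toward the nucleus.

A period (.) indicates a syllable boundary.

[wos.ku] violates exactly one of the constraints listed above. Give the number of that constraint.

2

[wos.ku]: syllable 1 coda contains /s/, which is not a licensed coda consonant.
This is a violation of constraint 2: "Only the following consonants may appear in a coda: /m/, /t/."
The remaining constraints (1, 3, 4, 5, 6) are satisfied.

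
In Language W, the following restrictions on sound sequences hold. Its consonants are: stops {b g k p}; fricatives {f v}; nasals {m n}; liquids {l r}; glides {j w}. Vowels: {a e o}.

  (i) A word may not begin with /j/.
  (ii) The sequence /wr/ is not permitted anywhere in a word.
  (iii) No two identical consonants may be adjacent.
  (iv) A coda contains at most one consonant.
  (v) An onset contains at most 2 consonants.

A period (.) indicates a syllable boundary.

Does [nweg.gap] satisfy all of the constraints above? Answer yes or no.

[nweg.gap] — violates constraint (iii): adjacent identical consonants /gg/ → not permitted

no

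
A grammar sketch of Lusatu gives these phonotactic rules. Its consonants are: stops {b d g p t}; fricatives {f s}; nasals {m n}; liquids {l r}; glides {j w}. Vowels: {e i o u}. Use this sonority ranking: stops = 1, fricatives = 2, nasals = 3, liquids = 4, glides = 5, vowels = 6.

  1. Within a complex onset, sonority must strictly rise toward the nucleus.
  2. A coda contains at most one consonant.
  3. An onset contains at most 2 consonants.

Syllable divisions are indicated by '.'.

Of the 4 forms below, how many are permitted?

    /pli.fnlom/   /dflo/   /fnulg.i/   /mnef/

0

/pli.fnlom/ — violates constraint 3: syllable 2 onset /fnl/ has 3 consonants (> 2) → not permitted
/dflo/ — violates constraint 3: syllable 1 onset /dfl/ has 3 consonants (> 2) → not permitted
/fnulg.i/ — violates constraint 2: syllable 1 coda /lg/ has 2 consonants (> 1) → not permitted
/mnef/ — violates constraint 1: syllable 1 onset /mn/: /m/ (nasal, 3) → /n/ (nasal, 3) does not rise → not permitted
No form is permitted → 0.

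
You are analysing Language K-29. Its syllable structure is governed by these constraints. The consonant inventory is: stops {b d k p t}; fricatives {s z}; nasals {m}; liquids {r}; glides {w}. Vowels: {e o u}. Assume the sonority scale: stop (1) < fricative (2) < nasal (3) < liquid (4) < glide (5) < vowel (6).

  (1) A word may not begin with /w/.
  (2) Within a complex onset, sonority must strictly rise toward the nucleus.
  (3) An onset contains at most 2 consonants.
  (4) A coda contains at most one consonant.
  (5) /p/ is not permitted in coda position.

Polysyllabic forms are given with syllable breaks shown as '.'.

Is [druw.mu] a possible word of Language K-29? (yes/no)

yes

[druw.mu] — σ1 onset /dr/ (1→4 rises), coda /w/ ok; σ2 onset /m/, coda /∅/ ok → phonotactically legal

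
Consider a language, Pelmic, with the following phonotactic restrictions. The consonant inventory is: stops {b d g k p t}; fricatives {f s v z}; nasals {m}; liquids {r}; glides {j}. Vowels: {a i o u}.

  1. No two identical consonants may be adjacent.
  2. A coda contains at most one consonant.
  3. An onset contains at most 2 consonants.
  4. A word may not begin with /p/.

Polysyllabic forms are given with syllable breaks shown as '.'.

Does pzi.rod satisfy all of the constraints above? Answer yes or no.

no

pzi.rod — violates constraint 4: word begins with /p/ → phonotactically illegal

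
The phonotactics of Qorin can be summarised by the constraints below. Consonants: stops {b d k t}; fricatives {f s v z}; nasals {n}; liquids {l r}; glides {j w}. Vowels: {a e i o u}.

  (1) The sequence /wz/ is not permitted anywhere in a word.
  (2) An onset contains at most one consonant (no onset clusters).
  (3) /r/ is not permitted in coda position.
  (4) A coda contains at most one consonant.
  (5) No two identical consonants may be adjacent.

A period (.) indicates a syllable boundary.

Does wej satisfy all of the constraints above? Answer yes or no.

yes

wej — σ1 onset /w/, coda /j/ ok → permitted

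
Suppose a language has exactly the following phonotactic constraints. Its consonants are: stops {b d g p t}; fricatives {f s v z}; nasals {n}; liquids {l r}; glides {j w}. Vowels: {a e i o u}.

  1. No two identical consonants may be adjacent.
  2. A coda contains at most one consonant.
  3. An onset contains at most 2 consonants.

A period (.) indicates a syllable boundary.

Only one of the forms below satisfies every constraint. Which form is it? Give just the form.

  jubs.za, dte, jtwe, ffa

dte

jubs.za — violates constraint 2: syllable 1 coda /bs/ has 2 consonants (> 1) → illicit
dte — σ1 onset /dt/ (2C), coda /∅/ ok → licit
jtwe — violates constraint 3: syllable 1 onset /jtw/ has 3 consonants (> 2) → illicit
ffa — violates constraint 1: adjacent identical consonants /ff/ → illicit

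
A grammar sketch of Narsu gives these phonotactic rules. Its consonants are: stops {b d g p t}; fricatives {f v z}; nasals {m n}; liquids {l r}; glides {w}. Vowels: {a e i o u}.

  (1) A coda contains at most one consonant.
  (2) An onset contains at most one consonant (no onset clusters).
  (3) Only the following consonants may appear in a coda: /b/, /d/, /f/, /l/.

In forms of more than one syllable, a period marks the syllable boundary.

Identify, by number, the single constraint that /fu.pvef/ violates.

2

/fu.pvef/: syllable 2 onset /pv/ has 2 consonants (> 1).
This is a violation of constraint 2: "An onset contains at most one consonant (no onset clusters)."
The remaining constraints (1, 3) are satisfied.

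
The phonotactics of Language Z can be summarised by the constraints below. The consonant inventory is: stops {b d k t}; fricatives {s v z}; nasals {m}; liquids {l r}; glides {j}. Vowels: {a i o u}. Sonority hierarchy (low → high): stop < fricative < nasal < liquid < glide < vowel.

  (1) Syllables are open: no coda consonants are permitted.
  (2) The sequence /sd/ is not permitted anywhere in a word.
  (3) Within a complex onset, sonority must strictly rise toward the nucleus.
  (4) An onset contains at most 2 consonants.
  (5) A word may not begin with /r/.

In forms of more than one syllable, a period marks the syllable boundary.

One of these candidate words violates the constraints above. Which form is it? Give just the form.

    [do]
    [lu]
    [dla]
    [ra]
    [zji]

[do] — σ1 onset /d/, coda /∅/ ok → permitted
[lu] — σ1 onset /l/, coda /∅/ ok → permitted
[dla] — σ1 onset /dl/ (1→4 rises), coda /∅/ ok → permitted
[ra] — violates constraint 5: word begins with /r/ → not permitted
[zji] — σ1 onset /zj/ (2→5 rises), coda /∅/ ok → permitted

[ra]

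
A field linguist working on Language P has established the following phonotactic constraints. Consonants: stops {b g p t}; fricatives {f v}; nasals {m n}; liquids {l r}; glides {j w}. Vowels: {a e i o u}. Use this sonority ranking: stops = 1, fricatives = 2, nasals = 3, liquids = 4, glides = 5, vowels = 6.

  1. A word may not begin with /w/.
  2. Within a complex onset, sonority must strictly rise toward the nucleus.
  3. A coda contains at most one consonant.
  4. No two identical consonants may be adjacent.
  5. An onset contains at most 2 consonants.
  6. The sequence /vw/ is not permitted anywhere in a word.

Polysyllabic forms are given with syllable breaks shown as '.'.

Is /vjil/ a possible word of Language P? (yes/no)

/vjil/ — σ1 onset /vj/ (2→5 rises), coda /l/ ok → well-formed

yes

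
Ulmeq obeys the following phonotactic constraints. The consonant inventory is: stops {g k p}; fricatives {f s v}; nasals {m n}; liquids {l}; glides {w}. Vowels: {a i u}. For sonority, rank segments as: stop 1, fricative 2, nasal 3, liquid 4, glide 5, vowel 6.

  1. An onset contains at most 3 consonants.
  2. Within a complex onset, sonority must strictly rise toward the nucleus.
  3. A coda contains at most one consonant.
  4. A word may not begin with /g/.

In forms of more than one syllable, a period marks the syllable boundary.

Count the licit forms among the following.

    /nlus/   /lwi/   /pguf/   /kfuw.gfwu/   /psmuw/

/nlus/ — σ1 onset /nl/ (3→4 rises), coda /s/ ok → licit
/lwi/ — σ1 onset /lw/ (4→5 rises), coda /∅/ ok → licit
/pguf/ — violates constraint 2: syllable 1 onset /pg/: /p/ (stop, 1) → /g/ (stop, 1) does not rise → illicit
/kfuw.gfwu/ — σ1 onset /kf/ (1→2 rises), coda /w/ ok; σ2 onset /gfw/ (1→2→5 rises), coda /∅/ ok → licit
/psmuw/ — σ1 onset /psm/ (1→2→3 rises), coda /w/ ok → licit
Licit: /nlus/, /lwi/, /kfuw.gfwu/, /psmuw/ → 4.

4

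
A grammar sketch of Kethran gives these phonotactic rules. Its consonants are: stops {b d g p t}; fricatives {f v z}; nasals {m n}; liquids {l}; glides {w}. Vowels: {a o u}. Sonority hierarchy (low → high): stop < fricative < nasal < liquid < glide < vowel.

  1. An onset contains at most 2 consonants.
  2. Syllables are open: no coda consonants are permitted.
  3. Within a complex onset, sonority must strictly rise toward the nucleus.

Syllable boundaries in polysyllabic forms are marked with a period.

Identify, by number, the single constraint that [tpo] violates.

3

[tpo]: syllable 1 onset /tp/: /t/ (stop, 1) → /p/ (stop, 1) does not rise.
This is a violation of constraint 3: "Within a complex onset, sonority must strictly rise toward the nucleus."
The remaining constraints (1, 2) are satisfied.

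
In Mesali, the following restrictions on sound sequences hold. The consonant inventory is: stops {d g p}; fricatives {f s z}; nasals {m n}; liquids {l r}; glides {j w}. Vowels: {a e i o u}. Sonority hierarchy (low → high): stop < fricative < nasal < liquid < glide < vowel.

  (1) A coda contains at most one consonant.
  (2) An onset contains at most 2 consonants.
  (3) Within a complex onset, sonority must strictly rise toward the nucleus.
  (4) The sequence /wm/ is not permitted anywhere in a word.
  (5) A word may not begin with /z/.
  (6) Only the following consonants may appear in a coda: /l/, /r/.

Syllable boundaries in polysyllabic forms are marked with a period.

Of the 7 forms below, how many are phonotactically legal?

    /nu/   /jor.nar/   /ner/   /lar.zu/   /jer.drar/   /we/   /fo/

7

/nu/ — σ1 onset /n/, coda /∅/ ok → phonotactically legal
/jor.nar/ — σ1 onset /j/, coda /r/ ok; σ2 onset /n/, coda /r/ ok → phonotactically legal
/ner/ — σ1 onset /n/, coda /r/ ok → phonotactically legal
/lar.zu/ — σ1 onset /l/, coda /r/ ok; σ2 onset /z/, coda /∅/ ok → phonotactically legal
/jer.drar/ — σ1 onset /j/, coda /r/ ok; σ2 onset /dr/ (1→4 rises), coda /r/ ok → phonotactically legal
/we/ — σ1 onset /w/, coda /∅/ ok → phonotactically legal
/fo/ — σ1 onset /f/, coda /∅/ ok → phonotactically legal
Phonotactically legal: /nu/, /jor.nar/, /ner/, /lar.zu/, /jer.drar/, /we/, /fo/ → 7.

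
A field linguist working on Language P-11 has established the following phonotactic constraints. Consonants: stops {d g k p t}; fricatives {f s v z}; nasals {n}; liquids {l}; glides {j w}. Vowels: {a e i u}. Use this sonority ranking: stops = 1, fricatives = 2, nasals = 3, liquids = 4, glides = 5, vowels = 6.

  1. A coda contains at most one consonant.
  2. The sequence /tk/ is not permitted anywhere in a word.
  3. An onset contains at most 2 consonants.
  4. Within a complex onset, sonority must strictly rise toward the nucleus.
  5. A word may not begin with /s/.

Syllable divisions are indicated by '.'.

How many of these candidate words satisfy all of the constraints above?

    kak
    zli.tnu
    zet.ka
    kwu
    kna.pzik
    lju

kak — σ1 onset /k/, coda /k/ ok → phonotactically legal
zli.tnu — σ1 onset /zl/ (2→4 rises), coda /∅/ ok; σ2 onset /tn/ (1→3 rises), coda /∅/ ok → phonotactically legal
zet.ka — violates constraint 2: contains banned sequence /tk/ → phonotactically illegal
kwu — σ1 onset /kw/ (1→5 rises), coda /∅/ ok → phonotactically legal
kna.pzik — σ1 onset /kn/ (1→3 rises), coda /∅/ ok; σ2 onset /pz/ (1→2 rises), coda /k/ ok → phonotactically legal
lju — σ1 onset /lj/ (4→5 rises), coda /∅/ ok → phonotactically legal
Phonotactically legal: kak, zli.tnu, kwu, kna.pzik, lju → 5.

5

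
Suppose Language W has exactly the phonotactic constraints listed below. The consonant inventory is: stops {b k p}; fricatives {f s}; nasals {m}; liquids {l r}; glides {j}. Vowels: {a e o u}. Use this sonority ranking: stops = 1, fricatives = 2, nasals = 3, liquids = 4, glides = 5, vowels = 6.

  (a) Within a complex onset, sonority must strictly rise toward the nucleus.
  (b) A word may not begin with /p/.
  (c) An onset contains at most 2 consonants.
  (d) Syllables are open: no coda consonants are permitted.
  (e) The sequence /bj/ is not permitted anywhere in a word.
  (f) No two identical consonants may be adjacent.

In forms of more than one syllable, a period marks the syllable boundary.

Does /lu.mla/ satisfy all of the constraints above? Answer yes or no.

/lu.mla/ — σ1 onset /l/, coda /∅/ ok; σ2 onset /ml/ (3→4 rises), coda /∅/ ok → permitted

yes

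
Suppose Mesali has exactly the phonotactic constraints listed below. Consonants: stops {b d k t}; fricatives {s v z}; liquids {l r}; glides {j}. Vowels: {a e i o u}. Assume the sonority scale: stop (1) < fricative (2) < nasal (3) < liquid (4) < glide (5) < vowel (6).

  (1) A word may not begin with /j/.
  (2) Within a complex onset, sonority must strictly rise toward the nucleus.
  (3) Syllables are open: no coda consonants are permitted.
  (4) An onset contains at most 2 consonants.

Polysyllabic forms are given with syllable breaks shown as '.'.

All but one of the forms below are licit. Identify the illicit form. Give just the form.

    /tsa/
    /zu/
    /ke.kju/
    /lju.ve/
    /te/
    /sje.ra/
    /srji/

/srji/

/tsa/ — σ1 onset /ts/ (1→2 rises), coda /∅/ ok → licit
/zu/ — σ1 onset /z/, coda /∅/ ok → licit
/ke.kju/ — σ1 onset /k/, coda /∅/ ok; σ2 onset /kj/ (1→5 rises), coda /∅/ ok → licit
/lju.ve/ — σ1 onset /lj/ (4→5 rises), coda /∅/ ok; σ2 onset /v/, coda /∅/ ok → licit
/te/ — σ1 onset /t/, coda /∅/ ok → licit
/sje.ra/ — σ1 onset /sj/ (2→5 rises), coda /∅/ ok; σ2 onset /r/, coda /∅/ ok → licit
/srji/ — violates constraint 4: syllable 1 onset /srj/ has 3 consonants (> 2) → illicit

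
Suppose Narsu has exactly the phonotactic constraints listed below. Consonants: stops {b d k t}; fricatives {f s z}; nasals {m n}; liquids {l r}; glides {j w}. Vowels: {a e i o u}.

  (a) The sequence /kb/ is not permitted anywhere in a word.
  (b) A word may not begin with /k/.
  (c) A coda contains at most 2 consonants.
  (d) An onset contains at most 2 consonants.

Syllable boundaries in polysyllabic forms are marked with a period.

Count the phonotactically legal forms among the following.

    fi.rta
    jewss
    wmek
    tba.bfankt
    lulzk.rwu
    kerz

fi.rta — σ1 onset /f/, coda /∅/ ok; σ2 onset /rt/ (2C), coda /∅/ ok → phonotactically legal
jewss — violates constraint (c): syllable 1 coda /wss/ has 3 consonants (> 2) → phonotactically illegal
wmek — σ1 onset /wm/ (2C), coda /k/ ok → phonotactically legal
tba.bfankt — violates constraint (c): syllable 2 coda /nkt/ has 3 consonants (> 2) → phonotactically illegal
lulzk.rwu — violates constraint (c): syllable 1 coda /lzk/ has 3 consonants (> 2) → phonotactically illegal
kerz — violates constraint (b): word begins with /k/ → phonotactically illegal
Phonotactically legal: fi.rta, wmek → 2.

2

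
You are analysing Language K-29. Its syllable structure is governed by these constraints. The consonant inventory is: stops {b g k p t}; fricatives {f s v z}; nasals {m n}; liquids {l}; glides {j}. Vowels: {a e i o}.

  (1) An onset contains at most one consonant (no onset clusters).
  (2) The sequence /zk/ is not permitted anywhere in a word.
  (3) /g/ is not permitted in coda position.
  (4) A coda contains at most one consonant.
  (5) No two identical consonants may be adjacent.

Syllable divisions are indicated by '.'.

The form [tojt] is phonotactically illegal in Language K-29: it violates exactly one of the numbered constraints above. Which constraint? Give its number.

[tojt]: syllable 1 coda /jt/ has 2 consonants (> 1).
This is a violation of constraint 4: "A coda contains at most one consonant."
The remaining constraints (1, 2, 3, 5) are satisfied.

4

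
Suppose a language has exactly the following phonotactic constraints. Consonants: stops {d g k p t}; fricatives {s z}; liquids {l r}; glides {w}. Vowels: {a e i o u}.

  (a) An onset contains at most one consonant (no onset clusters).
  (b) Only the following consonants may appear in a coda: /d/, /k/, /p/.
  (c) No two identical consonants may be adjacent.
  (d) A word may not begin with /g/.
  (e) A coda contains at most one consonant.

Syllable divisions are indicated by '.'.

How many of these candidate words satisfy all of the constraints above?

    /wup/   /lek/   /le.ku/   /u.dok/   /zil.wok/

/wup/ — σ1 onset /w/, coda /p/ ok → well-formed
/lek/ — σ1 onset /l/, coda /k/ ok → well-formed
/le.ku/ — σ1 onset /l/, coda /∅/ ok; σ2 onset /k/, coda /∅/ ok → well-formed
/u.dok/ — σ1 onset /∅/, coda /∅/ ok; σ2 onset /d/, coda /k/ ok → well-formed
/zil.wok/ — violates constraint (b): syllable 1 coda contains /l/, which is not a licensed coda consonant → ill-formed
Well-formed: /wup/, /lek/, /le.ku/, /u.dok/ → 4.

4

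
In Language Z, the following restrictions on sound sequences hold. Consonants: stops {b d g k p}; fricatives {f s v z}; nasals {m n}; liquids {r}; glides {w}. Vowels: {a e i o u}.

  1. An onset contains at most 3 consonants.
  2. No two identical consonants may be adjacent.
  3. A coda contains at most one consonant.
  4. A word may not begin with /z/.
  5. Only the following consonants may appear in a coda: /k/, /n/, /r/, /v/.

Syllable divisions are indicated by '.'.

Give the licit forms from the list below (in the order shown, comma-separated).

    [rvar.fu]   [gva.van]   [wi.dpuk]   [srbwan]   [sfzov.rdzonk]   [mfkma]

[rvar.fu], [gva.van], [wi.dpuk]

[rvar.fu] — σ1 onset /rv/ (2C), coda /r/ ok; σ2 onset /f/, coda /∅/ ok → licit
[gva.van] — σ1 onset /gv/ (2C), coda /∅/ ok; σ2 onset /v/, coda /n/ ok → licit
[wi.dpuk] — σ1 onset /w/, coda /∅/ ok; σ2 onset /dp/ (2C), coda /k/ ok → licit
[srbwan] — violates constraint 1: syllable 1 onset /srbw/ has 4 consonants (> 3) → illicit
[sfzov.rdzonk] — violates constraint 3: syllable 2 coda /nk/ has 2 consonants (> 1) → illicit
[mfkma] — violates constraint 1: syllable 1 onset /mfkm/ has 4 consonants (> 3) → illicit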